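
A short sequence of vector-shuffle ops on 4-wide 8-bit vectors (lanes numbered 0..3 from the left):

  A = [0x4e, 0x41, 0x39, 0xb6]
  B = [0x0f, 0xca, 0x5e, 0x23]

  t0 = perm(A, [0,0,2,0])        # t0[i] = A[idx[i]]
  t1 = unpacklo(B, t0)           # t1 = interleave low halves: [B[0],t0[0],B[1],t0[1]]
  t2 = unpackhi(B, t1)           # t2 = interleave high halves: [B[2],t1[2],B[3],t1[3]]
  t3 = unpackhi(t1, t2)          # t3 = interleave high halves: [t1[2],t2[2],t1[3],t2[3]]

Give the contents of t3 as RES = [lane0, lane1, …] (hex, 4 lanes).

RES = [ 0xca  0x23  0x4e  0x4e ]

  t0: 4e 4e 39 4e
  t1: 0f 4e ca 4e
  t2: 5e ca 23 4e
  t3: ca 23 4e 4e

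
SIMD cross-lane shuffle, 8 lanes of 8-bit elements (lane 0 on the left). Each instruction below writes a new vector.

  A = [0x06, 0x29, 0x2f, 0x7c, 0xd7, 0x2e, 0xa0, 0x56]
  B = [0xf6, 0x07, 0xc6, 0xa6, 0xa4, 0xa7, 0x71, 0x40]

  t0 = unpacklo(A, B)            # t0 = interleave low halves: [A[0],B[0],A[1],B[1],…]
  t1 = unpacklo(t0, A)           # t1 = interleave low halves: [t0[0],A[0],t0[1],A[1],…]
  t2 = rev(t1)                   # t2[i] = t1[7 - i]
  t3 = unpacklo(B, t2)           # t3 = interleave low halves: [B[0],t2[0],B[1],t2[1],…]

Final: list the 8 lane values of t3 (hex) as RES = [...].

RES = [0xf6, 0x7c, 0x07, 0x07, 0xc6, 0x2f, 0xa6, 0x29]

→ t0 |06|f6|29|07|2f|c6|7c|a6|
→ t1 |06|06|f6|29|29|2f|07|7c|
→ t2 |7c|07|2f|29|29|f6|06|06|
→ t3 |f6|7c|07|07|c6|2f|a6|29|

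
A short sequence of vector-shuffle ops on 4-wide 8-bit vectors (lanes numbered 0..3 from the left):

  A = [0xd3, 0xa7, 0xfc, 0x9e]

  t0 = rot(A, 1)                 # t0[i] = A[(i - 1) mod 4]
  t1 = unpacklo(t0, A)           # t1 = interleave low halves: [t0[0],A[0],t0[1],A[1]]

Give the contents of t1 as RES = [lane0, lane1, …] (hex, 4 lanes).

RES = [0x9e, 0xd3, 0xd3, 0xa7]

→ t0 |9e|d3|a7|fc|
→ t1 |9e|d3|d3|a7|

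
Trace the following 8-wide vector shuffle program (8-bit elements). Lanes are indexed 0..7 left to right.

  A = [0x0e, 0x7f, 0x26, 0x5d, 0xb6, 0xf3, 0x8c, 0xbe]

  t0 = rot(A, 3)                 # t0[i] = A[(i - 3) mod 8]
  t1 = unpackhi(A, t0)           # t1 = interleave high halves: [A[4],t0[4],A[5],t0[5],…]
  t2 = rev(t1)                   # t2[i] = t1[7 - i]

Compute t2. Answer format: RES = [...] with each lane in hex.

RES = [ 0xb6  0xbe  0x5d  0x8c  0x26  0xf3  0x7f  0xb6 ]

  t0: f3 8c be 0e 7f 26 5d b6
  t1: b6 7f f3 26 8c 5d be b6
  t2: b6 be 5d 8c 26 f3 7f b6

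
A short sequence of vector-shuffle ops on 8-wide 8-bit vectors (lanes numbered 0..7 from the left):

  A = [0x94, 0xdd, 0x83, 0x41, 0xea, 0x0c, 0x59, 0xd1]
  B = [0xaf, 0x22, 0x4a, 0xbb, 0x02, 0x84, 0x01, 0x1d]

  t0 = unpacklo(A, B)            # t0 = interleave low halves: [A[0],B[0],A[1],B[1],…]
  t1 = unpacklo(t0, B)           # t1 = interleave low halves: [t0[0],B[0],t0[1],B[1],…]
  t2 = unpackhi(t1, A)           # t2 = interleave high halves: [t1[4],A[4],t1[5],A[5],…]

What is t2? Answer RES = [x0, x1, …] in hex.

RES = [ 0xdd  0xea  0x4a  0x0c  0x22  0x59  0xbb  0xd1 ]

  t0: 94 af dd 22 83 4a 41 bb
  t1: 94 af af 22 dd 4a 22 bb
  t2: dd ea 4a 0c 22 59 bb d1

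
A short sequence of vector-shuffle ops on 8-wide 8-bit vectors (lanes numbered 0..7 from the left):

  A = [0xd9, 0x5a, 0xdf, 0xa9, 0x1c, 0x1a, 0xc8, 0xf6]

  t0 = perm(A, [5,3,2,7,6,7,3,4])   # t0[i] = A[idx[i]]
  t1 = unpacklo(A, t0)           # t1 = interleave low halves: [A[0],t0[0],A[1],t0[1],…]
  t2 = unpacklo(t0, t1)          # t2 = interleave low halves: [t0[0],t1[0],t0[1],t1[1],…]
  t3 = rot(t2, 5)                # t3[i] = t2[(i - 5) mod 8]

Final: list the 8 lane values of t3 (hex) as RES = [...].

RES = [0x1a, 0xdf, 0x5a, 0xf6, 0xa9, 0x1a, 0xd9, 0xa9]

→ t0 |1a|a9|df|f6|c8|f6|a9|1c|
→ t1 |d9|1a|5a|a9|df|df|a9|f6|
→ t2 |1a|d9|a9|1a|df|5a|f6|a9|
→ t3 |1a|df|5a|f6|a9|1a|d9|a9|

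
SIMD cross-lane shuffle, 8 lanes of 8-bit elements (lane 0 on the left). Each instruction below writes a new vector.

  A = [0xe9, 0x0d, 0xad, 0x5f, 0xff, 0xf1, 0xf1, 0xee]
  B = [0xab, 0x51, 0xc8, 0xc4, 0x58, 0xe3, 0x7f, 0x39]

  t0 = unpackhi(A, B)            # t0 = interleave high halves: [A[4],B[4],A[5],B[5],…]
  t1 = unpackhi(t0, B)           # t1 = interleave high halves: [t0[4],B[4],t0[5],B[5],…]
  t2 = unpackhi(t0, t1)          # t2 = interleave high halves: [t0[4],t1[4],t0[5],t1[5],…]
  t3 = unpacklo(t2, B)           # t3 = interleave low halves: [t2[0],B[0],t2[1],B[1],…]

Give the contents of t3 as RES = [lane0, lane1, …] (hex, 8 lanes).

t0 = [0xff, 0x58, 0xf1, 0xe3, 0xf1, 0x7f, 0xee, 0x39]
t1 = [0xf1, 0x58, 0x7f, 0xe3, 0xee, 0x7f, 0x39, 0x39]
t2 = [0xf1, 0xee, 0x7f, 0x7f, 0xee, 0x39, 0x39, 0x39]
t3 = [0xf1, 0xab, 0xee, 0x51, 0x7f, 0xc8, 0x7f, 0xc4]

RES = [ 0xf1  0xab  0xee  0x51  0x7f  0xc8  0x7f  0xc4 ]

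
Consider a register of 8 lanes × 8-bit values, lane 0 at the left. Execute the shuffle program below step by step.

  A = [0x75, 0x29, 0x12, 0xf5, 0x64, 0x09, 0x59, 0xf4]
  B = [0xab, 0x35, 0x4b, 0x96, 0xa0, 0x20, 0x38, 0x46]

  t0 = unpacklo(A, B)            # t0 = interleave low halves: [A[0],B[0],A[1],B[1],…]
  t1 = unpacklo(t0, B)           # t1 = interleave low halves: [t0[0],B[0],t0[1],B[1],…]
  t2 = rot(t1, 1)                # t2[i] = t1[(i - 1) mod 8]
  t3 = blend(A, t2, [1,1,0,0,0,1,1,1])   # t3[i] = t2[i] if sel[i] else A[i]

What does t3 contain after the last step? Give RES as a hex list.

RES = [0x96, 0x75, 0x12, 0xf5, 0x64, 0x29, 0x4b, 0x35]

→ t0 |75|ab|29|35|12|4b|f5|96|
→ t1 |75|ab|ab|35|29|4b|35|96|
→ t2 |96|75|ab|ab|35|29|4b|35|
→ t3 |96|75|12|f5|64|29|4b|35|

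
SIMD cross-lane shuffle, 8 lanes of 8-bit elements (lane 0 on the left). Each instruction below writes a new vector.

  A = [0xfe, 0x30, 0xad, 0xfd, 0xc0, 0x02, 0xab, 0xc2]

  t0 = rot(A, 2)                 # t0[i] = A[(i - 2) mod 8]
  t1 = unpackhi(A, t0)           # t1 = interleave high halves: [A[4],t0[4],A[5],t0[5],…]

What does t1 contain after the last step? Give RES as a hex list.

RES = [0xc0, 0xad, 0x02, 0xfd, 0xab, 0xc0, 0xc2, 0x02]

t0 = [0xab, 0xc2, 0xfe, 0x30, 0xad, 0xfd, 0xc0, 0x02]
t1 = [0xc0, 0xad, 0x02, 0xfd, 0xab, 0xc0, 0xc2, 0x02]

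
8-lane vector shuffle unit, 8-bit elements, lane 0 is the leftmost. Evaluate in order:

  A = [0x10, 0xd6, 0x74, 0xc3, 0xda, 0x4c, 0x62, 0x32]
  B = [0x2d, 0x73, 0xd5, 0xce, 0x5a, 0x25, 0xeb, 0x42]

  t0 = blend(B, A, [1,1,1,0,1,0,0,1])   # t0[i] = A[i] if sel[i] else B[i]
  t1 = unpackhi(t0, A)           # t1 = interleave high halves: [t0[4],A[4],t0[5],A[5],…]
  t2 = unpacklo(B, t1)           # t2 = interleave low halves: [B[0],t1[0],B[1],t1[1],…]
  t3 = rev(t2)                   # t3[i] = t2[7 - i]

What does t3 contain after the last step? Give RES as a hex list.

  t0: 10 d6 74 ce da 25 eb 32
  t1: da da 25 4c eb 62 32 32
  t2: 2d da 73 da d5 25 ce 4c
  t3: 4c ce 25 d5 da 73 da 2d

RES = [ 0x4c  0xce  0x25  0xd5  0xda  0x73  0xda  0x2d ]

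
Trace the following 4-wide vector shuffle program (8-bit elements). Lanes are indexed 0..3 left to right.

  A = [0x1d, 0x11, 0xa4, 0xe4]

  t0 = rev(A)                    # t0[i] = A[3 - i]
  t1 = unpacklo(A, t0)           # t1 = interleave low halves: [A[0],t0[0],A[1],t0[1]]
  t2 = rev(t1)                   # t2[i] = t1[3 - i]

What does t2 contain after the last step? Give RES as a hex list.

RES = [0xa4, 0x11, 0xe4, 0x1d]

→ t0 |e4|a4|11|1d|
→ t1 |1d|e4|11|a4|
→ t2 |a4|11|e4|1d|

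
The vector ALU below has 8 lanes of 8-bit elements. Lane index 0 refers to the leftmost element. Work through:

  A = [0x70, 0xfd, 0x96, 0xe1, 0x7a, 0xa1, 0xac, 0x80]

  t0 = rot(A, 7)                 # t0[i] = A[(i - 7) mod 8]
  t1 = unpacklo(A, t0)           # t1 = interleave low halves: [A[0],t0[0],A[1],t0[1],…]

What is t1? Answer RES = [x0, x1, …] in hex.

  t0: fd 96 e1 7a a1 ac 80 70
  t1: 70 fd fd 96 96 e1 e1 7a

RES = [0x70, 0xfd, 0xfd, 0x96, 0x96, 0xe1, 0xe1, 0x7a]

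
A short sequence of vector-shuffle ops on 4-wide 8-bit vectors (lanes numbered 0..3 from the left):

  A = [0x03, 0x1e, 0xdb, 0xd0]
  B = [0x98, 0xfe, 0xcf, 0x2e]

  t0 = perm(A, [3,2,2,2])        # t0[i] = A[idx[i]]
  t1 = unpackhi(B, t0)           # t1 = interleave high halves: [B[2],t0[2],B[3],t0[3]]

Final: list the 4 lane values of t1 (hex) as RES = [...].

  t0: d0 db db db
  t1: cf db 2e db

RES = [0xcf, 0xdb, 0x2e, 0xdb]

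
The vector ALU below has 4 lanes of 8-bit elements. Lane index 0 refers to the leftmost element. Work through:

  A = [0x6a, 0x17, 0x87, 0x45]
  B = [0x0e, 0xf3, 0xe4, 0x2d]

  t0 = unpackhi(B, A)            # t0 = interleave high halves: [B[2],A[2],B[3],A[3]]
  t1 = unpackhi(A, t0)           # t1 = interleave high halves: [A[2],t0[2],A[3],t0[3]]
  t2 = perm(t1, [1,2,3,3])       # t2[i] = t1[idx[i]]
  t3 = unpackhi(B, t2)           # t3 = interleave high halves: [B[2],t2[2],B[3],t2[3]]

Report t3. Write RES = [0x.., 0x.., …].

RES = [0xe4, 0x45, 0x2d, 0x45]

t0 = [0xe4, 0x87, 0x2d, 0x45]
t1 = [0x87, 0x2d, 0x45, 0x45]
t2 = [0x2d, 0x45, 0x45, 0x45]
t3 = [0xe4, 0x45, 0x2d, 0x45]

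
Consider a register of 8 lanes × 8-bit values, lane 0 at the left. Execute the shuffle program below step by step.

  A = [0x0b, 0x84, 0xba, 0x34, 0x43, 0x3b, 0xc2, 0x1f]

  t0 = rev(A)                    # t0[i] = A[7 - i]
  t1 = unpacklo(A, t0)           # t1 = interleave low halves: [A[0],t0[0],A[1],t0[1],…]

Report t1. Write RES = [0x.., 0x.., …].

RES = [ 0x0b  0x1f  0x84  0xc2  0xba  0x3b  0x34  0x43 ]

t0 = [0x1f, 0xc2, 0x3b, 0x43, 0x34, 0xba, 0x84, 0x0b]
t1 = [0x0b, 0x1f, 0x84, 0xc2, 0xba, 0x3b, 0x34, 0x43]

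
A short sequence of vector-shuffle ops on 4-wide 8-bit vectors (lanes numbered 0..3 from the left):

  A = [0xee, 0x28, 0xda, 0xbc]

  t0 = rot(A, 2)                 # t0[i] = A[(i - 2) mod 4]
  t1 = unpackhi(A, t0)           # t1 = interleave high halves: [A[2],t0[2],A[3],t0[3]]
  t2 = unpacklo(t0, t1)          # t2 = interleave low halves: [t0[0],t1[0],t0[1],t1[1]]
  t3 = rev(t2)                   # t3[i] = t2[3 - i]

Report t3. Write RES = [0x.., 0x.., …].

RES = [ 0xee  0xbc  0xda  0xda ]

t0 = [0xda, 0xbc, 0xee, 0x28]
t1 = [0xda, 0xee, 0xbc, 0x28]
t2 = [0xda, 0xda, 0xbc, 0xee]
t3 = [0xee, 0xbc, 0xda, 0xda]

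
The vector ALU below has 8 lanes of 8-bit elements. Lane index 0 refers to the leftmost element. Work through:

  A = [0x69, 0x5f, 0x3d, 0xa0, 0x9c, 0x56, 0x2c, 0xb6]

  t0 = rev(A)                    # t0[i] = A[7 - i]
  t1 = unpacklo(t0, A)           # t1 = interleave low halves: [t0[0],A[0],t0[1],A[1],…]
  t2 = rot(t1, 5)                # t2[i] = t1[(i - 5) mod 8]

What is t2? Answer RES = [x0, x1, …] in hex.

RES = [0x5f, 0x56, 0x3d, 0x9c, 0xa0, 0xb6, 0x69, 0x2c]

→ t0 |b6|2c|56|9c|a0|3d|5f|69|
→ t1 |b6|69|2c|5f|56|3d|9c|a0|
→ t2 |5f|56|3d|9c|a0|b6|69|2c|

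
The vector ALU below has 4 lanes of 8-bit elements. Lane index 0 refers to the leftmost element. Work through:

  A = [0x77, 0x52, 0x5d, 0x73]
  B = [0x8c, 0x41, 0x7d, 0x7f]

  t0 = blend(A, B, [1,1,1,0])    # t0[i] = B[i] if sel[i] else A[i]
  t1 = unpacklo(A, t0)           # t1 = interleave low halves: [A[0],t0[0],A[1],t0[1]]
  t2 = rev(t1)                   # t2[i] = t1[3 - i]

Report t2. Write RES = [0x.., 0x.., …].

RES = [0x41, 0x52, 0x8c, 0x77]

t0 = [0x8c, 0x41, 0x7d, 0x73]
t1 = [0x77, 0x8c, 0x52, 0x41]
t2 = [0x41, 0x52, 0x8c, 0x77]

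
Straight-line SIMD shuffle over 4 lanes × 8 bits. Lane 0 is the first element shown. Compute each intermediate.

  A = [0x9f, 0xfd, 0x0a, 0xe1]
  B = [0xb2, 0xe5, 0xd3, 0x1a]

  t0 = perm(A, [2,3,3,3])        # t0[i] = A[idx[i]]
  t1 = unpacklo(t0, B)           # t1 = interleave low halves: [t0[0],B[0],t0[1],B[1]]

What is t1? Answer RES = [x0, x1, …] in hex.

RES = [ 0x0a  0xb2  0xe1  0xe5 ]

t0 = [0x0a, 0xe1, 0xe1, 0xe1]
t1 = [0x0a, 0xb2, 0xe1, 0xe5]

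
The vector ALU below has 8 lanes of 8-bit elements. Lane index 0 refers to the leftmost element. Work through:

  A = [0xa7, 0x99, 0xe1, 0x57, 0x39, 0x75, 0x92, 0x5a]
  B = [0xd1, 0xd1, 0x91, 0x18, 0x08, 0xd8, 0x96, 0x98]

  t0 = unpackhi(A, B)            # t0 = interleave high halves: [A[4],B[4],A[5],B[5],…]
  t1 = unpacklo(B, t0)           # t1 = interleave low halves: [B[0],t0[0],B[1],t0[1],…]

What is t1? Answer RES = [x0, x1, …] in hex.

→ t0 |39|08|75|d8|92|96|5a|98|
→ t1 |d1|39|d1|08|91|75|18|d8|

RES = [0xd1, 0x39, 0xd1, 0x08, 0x91, 0x75, 0x18, 0xd8]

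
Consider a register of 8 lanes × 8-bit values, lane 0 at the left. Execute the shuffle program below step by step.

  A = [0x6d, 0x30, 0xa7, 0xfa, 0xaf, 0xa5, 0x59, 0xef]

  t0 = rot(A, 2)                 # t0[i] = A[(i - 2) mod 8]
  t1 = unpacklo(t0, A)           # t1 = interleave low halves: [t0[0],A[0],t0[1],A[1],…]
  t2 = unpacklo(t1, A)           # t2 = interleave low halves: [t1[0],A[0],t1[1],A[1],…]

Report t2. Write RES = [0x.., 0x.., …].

t0 = [0x59, 0xef, 0x6d, 0x30, 0xa7, 0xfa, 0xaf, 0xa5]
t1 = [0x59, 0x6d, 0xef, 0x30, 0x6d, 0xa7, 0x30, 0xfa]
t2 = [0x59, 0x6d, 0x6d, 0x30, 0xef, 0xa7, 0x30, 0xfa]

RES = [ 0x59  0x6d  0x6d  0x30  0xef  0xa7  0x30  0xfa ]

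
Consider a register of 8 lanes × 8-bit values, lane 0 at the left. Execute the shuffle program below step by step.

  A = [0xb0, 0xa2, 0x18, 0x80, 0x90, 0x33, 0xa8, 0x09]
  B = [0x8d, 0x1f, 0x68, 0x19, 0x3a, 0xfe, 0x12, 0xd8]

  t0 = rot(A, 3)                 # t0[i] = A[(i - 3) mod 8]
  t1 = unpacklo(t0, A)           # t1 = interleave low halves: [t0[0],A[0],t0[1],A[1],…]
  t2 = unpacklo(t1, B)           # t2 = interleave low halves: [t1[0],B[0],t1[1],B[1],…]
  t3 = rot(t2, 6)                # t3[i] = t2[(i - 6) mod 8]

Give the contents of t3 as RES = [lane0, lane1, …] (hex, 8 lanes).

RES = [0xb0, 0x1f, 0xa8, 0x68, 0xa2, 0x19, 0x33, 0x8d]

  t0: 33 a8 09 b0 a2 18 80 90
  t1: 33 b0 a8 a2 09 18 b0 80
  t2: 33 8d b0 1f a8 68 a2 19
  t3: b0 1f a8 68 a2 19 33 8d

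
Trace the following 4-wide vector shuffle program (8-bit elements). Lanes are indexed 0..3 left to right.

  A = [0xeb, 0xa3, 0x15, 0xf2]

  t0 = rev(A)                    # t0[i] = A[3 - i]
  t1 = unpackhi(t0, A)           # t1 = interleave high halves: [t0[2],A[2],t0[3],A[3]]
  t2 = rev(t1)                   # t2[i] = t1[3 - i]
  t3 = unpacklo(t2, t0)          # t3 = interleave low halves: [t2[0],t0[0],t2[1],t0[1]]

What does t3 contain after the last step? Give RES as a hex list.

t0 = [0xf2, 0x15, 0xa3, 0xeb]
t1 = [0xa3, 0x15, 0xeb, 0xf2]
t2 = [0xf2, 0xeb, 0x15, 0xa3]
t3 = [0xf2, 0xf2, 0xeb, 0x15]

RES = [ 0xf2  0xf2  0xeb  0x15 ]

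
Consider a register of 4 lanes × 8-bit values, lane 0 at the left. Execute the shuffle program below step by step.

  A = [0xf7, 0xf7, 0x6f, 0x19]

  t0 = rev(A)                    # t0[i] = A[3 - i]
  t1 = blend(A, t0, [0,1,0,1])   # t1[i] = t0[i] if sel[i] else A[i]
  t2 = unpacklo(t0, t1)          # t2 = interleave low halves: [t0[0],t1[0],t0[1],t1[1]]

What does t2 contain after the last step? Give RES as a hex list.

  t0: 19 6f f7 f7
  t1: f7 6f 6f f7
  t2: 19 f7 6f 6f

RES = [ 0x19  0xf7  0x6f  0x6f ]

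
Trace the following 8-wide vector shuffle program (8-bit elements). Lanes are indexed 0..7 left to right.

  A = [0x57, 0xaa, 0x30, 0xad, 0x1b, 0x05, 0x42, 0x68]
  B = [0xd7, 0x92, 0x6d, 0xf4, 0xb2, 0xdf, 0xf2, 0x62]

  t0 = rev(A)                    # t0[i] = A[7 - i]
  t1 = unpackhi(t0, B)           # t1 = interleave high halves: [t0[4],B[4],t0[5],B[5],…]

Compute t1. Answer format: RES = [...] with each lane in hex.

t0 = [0x68, 0x42, 0x05, 0x1b, 0xad, 0x30, 0xaa, 0x57]
t1 = [0xad, 0xb2, 0x30, 0xdf, 0xaa, 0xf2, 0x57, 0x62]

RES = [0xad, 0xb2, 0x30, 0xdf, 0xaa, 0xf2, 0x57, 0x62]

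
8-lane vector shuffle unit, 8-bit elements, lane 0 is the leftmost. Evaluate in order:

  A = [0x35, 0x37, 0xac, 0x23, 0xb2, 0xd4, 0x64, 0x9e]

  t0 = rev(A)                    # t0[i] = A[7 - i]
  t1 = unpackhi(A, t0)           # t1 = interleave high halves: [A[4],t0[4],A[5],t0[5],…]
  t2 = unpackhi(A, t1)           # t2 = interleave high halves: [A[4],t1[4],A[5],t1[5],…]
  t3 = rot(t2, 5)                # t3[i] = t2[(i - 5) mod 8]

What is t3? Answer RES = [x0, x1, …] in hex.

→ t0 |9e|64|d4|b2|23|ac|37|35|
→ t1 |b2|23|d4|ac|64|37|9e|35|
→ t2 |b2|64|d4|37|64|9e|9e|35|
→ t3 |37|64|9e|9e|35|b2|64|d4|

RES = [0x37, 0x64, 0x9e, 0x9e, 0x35, 0xb2, 0x64, 0xd4]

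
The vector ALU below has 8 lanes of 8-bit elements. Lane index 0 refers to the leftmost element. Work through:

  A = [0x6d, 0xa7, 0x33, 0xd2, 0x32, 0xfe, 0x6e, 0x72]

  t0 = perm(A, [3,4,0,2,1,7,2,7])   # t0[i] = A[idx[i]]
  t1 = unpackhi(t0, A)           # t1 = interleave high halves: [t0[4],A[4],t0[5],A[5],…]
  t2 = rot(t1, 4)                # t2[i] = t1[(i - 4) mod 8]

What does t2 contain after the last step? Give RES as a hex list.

RES = [ 0x33  0x6e  0x72  0x72  0xa7  0x32  0x72  0xfe ]

→ t0 |d2|32|6d|33|a7|72|33|72|
→ t1 |a7|32|72|fe|33|6e|72|72|
→ t2 |33|6e|72|72|a7|32|72|fe|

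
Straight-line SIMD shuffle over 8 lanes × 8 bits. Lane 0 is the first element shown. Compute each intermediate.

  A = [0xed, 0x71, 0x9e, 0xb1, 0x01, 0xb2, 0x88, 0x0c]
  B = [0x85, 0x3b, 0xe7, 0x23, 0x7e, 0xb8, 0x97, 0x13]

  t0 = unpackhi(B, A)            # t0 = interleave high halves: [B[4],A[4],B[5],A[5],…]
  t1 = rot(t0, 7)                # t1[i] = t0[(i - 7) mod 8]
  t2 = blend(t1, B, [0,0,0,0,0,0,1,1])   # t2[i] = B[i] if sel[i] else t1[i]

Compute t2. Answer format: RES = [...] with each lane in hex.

  t0: 7e 01 b8 b2 97 88 13 0c
  t1: 01 b8 b2 97 88 13 0c 7e
  t2: 01 b8 b2 97 88 13 97 13

RES = [ 0x01  0xb8  0xb2  0x97  0x88  0x13  0x97  0x13 ]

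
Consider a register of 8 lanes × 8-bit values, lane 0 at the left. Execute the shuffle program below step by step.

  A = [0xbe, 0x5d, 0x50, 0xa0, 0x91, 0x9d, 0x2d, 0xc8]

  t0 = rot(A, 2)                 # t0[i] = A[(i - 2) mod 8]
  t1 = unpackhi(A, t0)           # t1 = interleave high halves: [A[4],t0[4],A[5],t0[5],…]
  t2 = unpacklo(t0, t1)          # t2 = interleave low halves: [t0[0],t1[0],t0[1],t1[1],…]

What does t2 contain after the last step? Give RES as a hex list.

RES = [ 0x2d  0x91  0xc8  0x50  0xbe  0x9d  0x5d  0xa0 ]

→ t0 |2d|c8|be|5d|50|a0|91|9d|
→ t1 |91|50|9d|a0|2d|91|c8|9d|
→ t2 |2d|91|c8|50|be|9d|5d|a0|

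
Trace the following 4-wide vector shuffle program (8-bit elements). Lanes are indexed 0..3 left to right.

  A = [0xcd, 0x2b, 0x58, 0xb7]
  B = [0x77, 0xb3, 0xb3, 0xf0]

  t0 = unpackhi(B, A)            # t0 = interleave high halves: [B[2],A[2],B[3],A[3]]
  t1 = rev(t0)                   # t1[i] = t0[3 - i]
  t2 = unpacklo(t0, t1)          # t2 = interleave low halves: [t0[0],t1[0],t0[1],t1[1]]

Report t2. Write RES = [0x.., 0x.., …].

  t0: b3 58 f0 b7
  t1: b7 f0 58 b3
  t2: b3 b7 58 f0

RES = [ 0xb3  0xb7  0x58  0xf0 ]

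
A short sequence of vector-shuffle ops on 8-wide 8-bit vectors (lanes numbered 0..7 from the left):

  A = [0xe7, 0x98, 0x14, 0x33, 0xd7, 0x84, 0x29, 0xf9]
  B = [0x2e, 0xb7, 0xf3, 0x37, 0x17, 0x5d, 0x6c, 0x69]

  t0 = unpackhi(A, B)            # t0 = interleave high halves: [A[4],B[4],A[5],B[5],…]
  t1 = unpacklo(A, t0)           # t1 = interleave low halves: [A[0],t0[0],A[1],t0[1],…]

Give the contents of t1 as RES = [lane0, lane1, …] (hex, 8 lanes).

RES = [0xe7, 0xd7, 0x98, 0x17, 0x14, 0x84, 0x33, 0x5d]

  t0: d7 17 84 5d 29 6c f9 69
  t1: e7 d7 98 17 14 84 33 5d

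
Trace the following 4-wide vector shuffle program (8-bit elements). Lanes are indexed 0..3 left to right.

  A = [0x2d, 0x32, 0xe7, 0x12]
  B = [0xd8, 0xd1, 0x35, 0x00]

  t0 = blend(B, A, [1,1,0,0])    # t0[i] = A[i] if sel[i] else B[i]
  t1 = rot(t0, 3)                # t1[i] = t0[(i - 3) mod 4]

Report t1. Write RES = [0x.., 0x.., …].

t0 = [0x2d, 0x32, 0x35, 0x00]
t1 = [0x32, 0x35, 0x00, 0x2d]

RES = [ 0x32  0x35  0x00  0x2d ]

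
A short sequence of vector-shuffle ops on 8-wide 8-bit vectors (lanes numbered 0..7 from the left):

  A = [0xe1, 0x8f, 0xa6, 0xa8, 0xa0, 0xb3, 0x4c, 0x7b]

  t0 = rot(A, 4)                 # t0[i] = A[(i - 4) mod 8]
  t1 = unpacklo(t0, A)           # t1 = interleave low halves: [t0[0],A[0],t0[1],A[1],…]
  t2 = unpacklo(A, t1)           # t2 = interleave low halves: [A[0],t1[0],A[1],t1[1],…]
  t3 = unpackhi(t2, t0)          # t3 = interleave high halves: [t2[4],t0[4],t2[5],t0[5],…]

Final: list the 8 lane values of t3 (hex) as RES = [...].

t0 = [0xa0, 0xb3, 0x4c, 0x7b, 0xe1, 0x8f, 0xa6, 0xa8]
t1 = [0xa0, 0xe1, 0xb3, 0x8f, 0x4c, 0xa6, 0x7b, 0xa8]
t2 = [0xe1, 0xa0, 0x8f, 0xe1, 0xa6, 0xb3, 0xa8, 0x8f]
t3 = [0xa6, 0xe1, 0xb3, 0x8f, 0xa8, 0xa6, 0x8f, 0xa8]

RES = [ 0xa6  0xe1  0xb3  0x8f  0xa8  0xa6  0x8f  0xa8 ]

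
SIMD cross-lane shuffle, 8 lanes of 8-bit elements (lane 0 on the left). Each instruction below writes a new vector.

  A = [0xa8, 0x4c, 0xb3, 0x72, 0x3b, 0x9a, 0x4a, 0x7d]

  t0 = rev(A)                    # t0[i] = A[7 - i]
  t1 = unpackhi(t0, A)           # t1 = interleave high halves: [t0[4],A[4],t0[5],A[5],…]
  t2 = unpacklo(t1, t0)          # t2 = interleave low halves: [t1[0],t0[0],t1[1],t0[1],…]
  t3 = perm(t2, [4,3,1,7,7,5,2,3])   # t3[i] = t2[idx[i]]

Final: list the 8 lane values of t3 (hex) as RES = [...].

RES = [ 0xb3  0x4a  0x7d  0x3b  0x3b  0x9a  0x3b  0x4a ]

→ t0 |7d|4a|9a|3b|72|b3|4c|a8|
→ t1 |72|3b|b3|9a|4c|4a|a8|7d|
→ t2 |72|7d|3b|4a|b3|9a|9a|3b|
→ t3 |b3|4a|7d|3b|3b|9a|3b|4a|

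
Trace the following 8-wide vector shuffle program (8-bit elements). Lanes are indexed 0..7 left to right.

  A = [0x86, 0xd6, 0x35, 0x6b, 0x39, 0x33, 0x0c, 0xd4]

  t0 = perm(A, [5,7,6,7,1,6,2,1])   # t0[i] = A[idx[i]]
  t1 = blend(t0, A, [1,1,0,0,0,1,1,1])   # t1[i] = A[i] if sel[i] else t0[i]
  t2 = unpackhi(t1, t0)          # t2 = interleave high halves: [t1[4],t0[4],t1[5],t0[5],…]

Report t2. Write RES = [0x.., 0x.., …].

RES = [0xd6, 0xd6, 0x33, 0x0c, 0x0c, 0x35, 0xd4, 0xd6]

  t0: 33 d4 0c d4 d6 0c 35 d6
  t1: 86 d6 0c d4 d6 33 0c d4
  t2: d6 d6 33 0c 0c 35 d4 d6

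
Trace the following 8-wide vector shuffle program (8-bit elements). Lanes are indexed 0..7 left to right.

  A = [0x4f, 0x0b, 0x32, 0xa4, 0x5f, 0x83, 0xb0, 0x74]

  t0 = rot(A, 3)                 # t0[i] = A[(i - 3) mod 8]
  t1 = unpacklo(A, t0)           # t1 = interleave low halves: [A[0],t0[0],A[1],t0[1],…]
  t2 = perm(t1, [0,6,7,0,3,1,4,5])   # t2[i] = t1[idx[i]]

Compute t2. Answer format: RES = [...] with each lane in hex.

RES = [0x4f, 0xa4, 0x4f, 0x4f, 0xb0, 0x83, 0x32, 0x74]

  t0: 83 b0 74 4f 0b 32 a4 5f
  t1: 4f 83 0b b0 32 74 a4 4f
  t2: 4f a4 4f 4f b0 83 32 74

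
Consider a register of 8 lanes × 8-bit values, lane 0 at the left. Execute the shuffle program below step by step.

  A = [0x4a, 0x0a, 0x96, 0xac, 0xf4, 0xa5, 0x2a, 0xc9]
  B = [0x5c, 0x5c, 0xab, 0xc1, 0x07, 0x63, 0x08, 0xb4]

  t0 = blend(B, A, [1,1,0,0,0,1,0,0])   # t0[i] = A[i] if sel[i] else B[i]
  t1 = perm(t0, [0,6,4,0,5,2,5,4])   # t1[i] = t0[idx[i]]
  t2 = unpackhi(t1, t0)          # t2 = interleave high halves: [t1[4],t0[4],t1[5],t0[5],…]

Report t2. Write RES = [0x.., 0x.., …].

→ t0 |4a|0a|ab|c1|07|a5|08|b4|
→ t1 |4a|08|07|4a|a5|ab|a5|07|
→ t2 |a5|07|ab|a5|a5|08|07|b4|

RES = [0xa5, 0x07, 0xab, 0xa5, 0xa5, 0x08, 0x07, 0xb4]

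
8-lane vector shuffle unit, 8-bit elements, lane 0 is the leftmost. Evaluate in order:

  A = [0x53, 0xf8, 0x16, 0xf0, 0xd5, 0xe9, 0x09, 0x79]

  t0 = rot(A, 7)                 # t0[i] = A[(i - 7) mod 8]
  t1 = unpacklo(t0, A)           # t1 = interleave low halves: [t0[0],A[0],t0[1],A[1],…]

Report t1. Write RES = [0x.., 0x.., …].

RES = [0xf8, 0x53, 0x16, 0xf8, 0xf0, 0x16, 0xd5, 0xf0]

t0 = [0xf8, 0x16, 0xf0, 0xd5, 0xe9, 0x09, 0x79, 0x53]
t1 = [0xf8, 0x53, 0x16, 0xf8, 0xf0, 0x16, 0xd5, 0xf0]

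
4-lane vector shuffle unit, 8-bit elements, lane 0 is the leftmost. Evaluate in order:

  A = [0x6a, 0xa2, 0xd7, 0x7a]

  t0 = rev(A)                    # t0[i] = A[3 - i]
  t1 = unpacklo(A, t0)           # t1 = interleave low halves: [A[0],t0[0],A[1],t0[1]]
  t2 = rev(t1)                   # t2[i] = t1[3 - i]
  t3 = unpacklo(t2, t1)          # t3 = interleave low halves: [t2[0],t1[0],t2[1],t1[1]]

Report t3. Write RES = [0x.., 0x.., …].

t0 = [0x7a, 0xd7, 0xa2, 0x6a]
t1 = [0x6a, 0x7a, 0xa2, 0xd7]
t2 = [0xd7, 0xa2, 0x7a, 0x6a]
t3 = [0xd7, 0x6a, 0xa2, 0x7a]

RES = [ 0xd7  0x6a  0xa2  0x7a ]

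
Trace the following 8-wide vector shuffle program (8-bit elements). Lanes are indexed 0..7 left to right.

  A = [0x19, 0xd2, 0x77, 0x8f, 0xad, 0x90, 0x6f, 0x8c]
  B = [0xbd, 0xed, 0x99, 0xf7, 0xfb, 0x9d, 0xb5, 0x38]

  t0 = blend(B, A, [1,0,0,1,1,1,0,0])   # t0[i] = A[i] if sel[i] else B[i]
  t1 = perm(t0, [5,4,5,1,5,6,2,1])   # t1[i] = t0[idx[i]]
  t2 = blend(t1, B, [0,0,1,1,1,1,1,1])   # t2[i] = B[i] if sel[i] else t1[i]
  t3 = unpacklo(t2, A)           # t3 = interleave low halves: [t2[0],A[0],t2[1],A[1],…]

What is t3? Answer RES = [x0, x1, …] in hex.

t0 = [0x19, 0xed, 0x99, 0x8f, 0xad, 0x90, 0xb5, 0x38]
t1 = [0x90, 0xad, 0x90, 0xed, 0x90, 0xb5, 0x99, 0xed]
t2 = [0x90, 0xad, 0x99, 0xf7, 0xfb, 0x9d, 0xb5, 0x38]
t3 = [0x90, 0x19, 0xad, 0xd2, 0x99, 0x77, 0xf7, 0x8f]

RES = [0x90, 0x19, 0xad, 0xd2, 0x99, 0x77, 0xf7, 0x8f]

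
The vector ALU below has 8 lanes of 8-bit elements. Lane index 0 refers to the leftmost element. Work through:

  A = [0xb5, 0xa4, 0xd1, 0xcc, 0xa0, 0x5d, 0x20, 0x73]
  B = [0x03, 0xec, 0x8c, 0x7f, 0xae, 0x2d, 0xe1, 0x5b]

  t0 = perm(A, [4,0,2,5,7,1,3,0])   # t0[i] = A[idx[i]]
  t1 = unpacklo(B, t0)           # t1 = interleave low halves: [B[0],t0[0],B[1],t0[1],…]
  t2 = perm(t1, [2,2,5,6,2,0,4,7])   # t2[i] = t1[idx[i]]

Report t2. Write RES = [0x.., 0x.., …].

t0 = [0xa0, 0xb5, 0xd1, 0x5d, 0x73, 0xa4, 0xcc, 0xb5]
t1 = [0x03, 0xa0, 0xec, 0xb5, 0x8c, 0xd1, 0x7f, 0x5d]
t2 = [0xec, 0xec, 0xd1, 0x7f, 0xec, 0x03, 0x8c, 0x5d]

RES = [ 0xec  0xec  0xd1  0x7f  0xec  0x03  0x8c  0x5d ]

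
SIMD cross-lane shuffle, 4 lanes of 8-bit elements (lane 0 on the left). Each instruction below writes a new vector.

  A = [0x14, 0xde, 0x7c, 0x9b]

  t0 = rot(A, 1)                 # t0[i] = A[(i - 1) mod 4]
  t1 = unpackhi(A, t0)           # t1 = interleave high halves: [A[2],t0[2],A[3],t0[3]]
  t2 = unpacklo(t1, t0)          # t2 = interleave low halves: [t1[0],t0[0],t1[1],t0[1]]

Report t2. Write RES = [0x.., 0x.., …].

RES = [0x7c, 0x9b, 0xde, 0x14]

→ t0 |9b|14|de|7c|
→ t1 |7c|de|9b|7c|
→ t2 |7c|9b|de|14|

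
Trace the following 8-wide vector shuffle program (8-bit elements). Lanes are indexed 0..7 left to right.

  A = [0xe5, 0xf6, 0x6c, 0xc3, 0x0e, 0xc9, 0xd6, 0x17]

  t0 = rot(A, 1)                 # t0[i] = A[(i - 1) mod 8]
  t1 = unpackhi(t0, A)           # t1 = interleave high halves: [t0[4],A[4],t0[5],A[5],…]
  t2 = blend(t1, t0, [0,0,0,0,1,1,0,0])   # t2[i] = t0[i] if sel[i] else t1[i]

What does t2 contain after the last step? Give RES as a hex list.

  t0: 17 e5 f6 6c c3 0e c9 d6
  t1: c3 0e 0e c9 c9 d6 d6 17
  t2: c3 0e 0e c9 c3 0e d6 17

RES = [0xc3, 0x0e, 0x0e, 0xc9, 0xc3, 0x0e, 0xd6, 0x17]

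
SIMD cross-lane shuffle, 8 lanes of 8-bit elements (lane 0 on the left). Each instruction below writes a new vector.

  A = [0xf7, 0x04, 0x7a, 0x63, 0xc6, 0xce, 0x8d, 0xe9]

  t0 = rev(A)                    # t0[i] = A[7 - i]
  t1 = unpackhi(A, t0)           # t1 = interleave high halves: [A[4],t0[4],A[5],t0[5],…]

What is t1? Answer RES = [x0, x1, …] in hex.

RES = [ 0xc6  0x63  0xce  0x7a  0x8d  0x04  0xe9  0xf7 ]

t0 = [0xe9, 0x8d, 0xce, 0xc6, 0x63, 0x7a, 0x04, 0xf7]
t1 = [0xc6, 0x63, 0xce, 0x7a, 0x8d, 0x04, 0xe9, 0xf7]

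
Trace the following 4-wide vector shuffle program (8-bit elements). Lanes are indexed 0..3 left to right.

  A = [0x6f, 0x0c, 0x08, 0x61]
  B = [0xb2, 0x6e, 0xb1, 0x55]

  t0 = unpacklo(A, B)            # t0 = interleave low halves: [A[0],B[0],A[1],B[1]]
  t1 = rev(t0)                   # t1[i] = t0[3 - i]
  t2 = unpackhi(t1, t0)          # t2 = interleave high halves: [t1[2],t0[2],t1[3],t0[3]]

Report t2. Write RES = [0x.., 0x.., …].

RES = [0xb2, 0x0c, 0x6f, 0x6e]

  t0: 6f b2 0c 6e
  t1: 6e 0c b2 6f
  t2: b2 0c 6f 6e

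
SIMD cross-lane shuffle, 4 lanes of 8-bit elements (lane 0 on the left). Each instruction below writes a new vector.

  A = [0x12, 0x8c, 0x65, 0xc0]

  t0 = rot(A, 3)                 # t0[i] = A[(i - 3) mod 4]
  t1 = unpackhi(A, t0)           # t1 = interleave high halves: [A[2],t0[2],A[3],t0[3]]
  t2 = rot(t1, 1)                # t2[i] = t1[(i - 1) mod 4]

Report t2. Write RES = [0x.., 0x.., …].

  t0: 8c 65 c0 12
  t1: 65 c0 c0 12
  t2: 12 65 c0 c0

RES = [0x12, 0x65, 0xc0, 0xc0]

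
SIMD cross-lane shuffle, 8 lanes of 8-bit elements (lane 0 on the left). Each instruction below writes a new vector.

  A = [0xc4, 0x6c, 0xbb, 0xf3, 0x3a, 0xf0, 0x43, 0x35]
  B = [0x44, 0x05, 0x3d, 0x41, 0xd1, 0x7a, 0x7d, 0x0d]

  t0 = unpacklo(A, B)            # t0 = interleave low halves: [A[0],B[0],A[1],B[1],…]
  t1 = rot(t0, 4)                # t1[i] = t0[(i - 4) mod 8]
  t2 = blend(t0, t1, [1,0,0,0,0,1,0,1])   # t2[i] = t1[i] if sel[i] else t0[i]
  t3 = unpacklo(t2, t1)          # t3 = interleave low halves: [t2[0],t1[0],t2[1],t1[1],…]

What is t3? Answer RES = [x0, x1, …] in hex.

→ t0 |c4|44|6c|05|bb|3d|f3|41|
→ t1 |bb|3d|f3|41|c4|44|6c|05|
→ t2 |bb|44|6c|05|bb|44|f3|05|
→ t3 |bb|bb|44|3d|6c|f3|05|41|

RES = [0xbb, 0xbb, 0x44, 0x3d, 0x6c, 0xf3, 0x05, 0x41]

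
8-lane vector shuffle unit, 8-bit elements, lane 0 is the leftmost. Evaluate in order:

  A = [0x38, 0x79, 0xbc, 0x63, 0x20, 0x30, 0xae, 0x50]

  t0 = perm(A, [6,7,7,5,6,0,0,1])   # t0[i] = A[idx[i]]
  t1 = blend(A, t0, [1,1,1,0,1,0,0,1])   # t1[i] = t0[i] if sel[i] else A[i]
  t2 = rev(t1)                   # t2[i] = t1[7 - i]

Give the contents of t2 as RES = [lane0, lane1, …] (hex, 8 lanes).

RES = [ 0x79  0xae  0x30  0xae  0x63  0x50  0x50  0xae ]

t0 = [0xae, 0x50, 0x50, 0x30, 0xae, 0x38, 0x38, 0x79]
t1 = [0xae, 0x50, 0x50, 0x63, 0xae, 0x30, 0xae, 0x79]
t2 = [0x79, 0xae, 0x30, 0xae, 0x63, 0x50, 0x50, 0xae]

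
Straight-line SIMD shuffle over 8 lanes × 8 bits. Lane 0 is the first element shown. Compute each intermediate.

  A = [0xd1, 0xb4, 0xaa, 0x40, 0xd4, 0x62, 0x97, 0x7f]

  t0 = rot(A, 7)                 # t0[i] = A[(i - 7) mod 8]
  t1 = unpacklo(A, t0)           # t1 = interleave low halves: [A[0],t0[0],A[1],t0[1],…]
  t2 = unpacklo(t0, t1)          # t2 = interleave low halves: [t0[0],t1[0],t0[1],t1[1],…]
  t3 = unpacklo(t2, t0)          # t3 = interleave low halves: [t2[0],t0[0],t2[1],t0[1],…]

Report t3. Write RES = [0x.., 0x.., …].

RES = [0xb4, 0xb4, 0xd1, 0xaa, 0xaa, 0x40, 0xb4, 0xd4]

t0 = [0xb4, 0xaa, 0x40, 0xd4, 0x62, 0x97, 0x7f, 0xd1]
t1 = [0xd1, 0xb4, 0xb4, 0xaa, 0xaa, 0x40, 0x40, 0xd4]
t2 = [0xb4, 0xd1, 0xaa, 0xb4, 0x40, 0xb4, 0xd4, 0xaa]
t3 = [0xb4, 0xb4, 0xd1, 0xaa, 0xaa, 0x40, 0xb4, 0xd4]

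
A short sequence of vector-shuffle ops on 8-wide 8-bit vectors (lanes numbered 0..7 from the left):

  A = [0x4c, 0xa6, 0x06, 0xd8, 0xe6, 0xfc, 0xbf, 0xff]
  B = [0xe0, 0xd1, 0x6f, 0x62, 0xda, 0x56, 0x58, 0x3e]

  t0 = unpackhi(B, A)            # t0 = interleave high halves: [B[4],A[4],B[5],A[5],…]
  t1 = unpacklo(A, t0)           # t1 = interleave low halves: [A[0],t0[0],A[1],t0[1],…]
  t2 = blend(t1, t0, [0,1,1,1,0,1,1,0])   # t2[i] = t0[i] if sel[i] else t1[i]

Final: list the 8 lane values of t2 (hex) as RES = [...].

  t0: da e6 56 fc 58 bf 3e ff
  t1: 4c da a6 e6 06 56 d8 fc
  t2: 4c e6 56 fc 06 bf 3e fc

RES = [ 0x4c  0xe6  0x56  0xfc  0x06  0xbf  0x3e  0xfc ]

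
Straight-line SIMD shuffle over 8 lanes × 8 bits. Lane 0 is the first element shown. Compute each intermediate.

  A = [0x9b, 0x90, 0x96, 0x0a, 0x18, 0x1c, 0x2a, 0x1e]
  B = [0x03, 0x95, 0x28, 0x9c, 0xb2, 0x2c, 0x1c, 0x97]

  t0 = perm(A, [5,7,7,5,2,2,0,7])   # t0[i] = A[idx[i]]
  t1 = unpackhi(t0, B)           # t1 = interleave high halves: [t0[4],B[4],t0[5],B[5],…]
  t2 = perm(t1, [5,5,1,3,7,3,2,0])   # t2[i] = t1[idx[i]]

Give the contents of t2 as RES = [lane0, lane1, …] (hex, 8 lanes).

→ t0 |1c|1e|1e|1c|96|96|9b|1e|
→ t1 |96|b2|96|2c|9b|1c|1e|97|
→ t2 |1c|1c|b2|2c|97|2c|96|96|

RES = [0x1c, 0x1c, 0xb2, 0x2c, 0x97, 0x2c, 0x96, 0x96]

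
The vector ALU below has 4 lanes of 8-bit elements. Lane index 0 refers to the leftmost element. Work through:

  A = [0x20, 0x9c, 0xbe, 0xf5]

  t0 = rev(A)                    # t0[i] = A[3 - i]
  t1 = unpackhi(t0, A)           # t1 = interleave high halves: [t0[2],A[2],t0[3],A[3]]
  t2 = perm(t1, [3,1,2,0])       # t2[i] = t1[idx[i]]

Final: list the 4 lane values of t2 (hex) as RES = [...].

t0 = [0xf5, 0xbe, 0x9c, 0x20]
t1 = [0x9c, 0xbe, 0x20, 0xf5]
t2 = [0xf5, 0xbe, 0x20, 0x9c]

RES = [0xf5, 0xbe, 0x20, 0x9c]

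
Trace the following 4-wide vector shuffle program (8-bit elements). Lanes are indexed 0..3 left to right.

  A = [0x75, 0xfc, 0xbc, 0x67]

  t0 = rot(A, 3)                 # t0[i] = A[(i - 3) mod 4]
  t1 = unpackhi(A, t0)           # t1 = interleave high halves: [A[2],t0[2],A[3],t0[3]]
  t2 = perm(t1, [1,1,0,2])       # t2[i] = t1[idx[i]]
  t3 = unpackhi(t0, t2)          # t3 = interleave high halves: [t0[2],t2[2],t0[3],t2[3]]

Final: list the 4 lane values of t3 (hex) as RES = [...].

t0 = [0xfc, 0xbc, 0x67, 0x75]
t1 = [0xbc, 0x67, 0x67, 0x75]
t2 = [0x67, 0x67, 0xbc, 0x67]
t3 = [0x67, 0xbc, 0x75, 0x67]

RES = [ 0x67  0xbc  0x75  0x67 ]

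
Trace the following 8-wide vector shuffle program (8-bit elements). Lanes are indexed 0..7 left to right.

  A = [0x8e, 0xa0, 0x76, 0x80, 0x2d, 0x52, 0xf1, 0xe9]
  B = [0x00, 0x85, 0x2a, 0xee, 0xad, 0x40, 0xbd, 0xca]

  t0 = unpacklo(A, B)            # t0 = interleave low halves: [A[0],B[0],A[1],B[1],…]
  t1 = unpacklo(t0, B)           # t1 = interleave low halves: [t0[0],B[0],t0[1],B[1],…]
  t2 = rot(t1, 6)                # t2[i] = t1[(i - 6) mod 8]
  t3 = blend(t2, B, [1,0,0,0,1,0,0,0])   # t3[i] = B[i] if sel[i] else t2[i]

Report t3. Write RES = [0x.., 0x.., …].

RES = [ 0x00  0x85  0xa0  0x2a  0xad  0xee  0x8e  0x00 ]

t0 = [0x8e, 0x00, 0xa0, 0x85, 0x76, 0x2a, 0x80, 0xee]
t1 = [0x8e, 0x00, 0x00, 0x85, 0xa0, 0x2a, 0x85, 0xee]
t2 = [0x00, 0x85, 0xa0, 0x2a, 0x85, 0xee, 0x8e, 0x00]
t3 = [0x00, 0x85, 0xa0, 0x2a, 0xad, 0xee, 0x8e, 0x00]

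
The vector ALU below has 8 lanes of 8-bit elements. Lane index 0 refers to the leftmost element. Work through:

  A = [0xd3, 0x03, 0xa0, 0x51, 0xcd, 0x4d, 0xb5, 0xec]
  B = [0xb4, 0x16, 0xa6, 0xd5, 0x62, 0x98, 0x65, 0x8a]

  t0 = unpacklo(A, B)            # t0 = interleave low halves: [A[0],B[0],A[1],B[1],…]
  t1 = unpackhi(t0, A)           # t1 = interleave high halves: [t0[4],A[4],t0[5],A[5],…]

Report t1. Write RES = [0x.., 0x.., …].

RES = [ 0xa0  0xcd  0xa6  0x4d  0x51  0xb5  0xd5  0xec ]

t0 = [0xd3, 0xb4, 0x03, 0x16, 0xa0, 0xa6, 0x51, 0xd5]
t1 = [0xa0, 0xcd, 0xa6, 0x4d, 0x51, 0xb5, 0xd5, 0xec]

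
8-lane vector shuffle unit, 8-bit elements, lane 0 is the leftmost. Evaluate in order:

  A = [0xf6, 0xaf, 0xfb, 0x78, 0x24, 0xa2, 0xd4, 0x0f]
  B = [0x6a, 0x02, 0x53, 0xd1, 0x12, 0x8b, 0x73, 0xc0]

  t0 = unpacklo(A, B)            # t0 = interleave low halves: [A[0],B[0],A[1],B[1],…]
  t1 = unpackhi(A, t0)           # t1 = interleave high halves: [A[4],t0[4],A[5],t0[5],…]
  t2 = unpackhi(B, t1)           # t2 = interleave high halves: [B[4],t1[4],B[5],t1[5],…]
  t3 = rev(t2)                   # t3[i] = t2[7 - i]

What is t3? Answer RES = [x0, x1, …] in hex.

RES = [ 0xd1  0xc0  0x0f  0x73  0x78  0x8b  0xd4  0x12 ]

  t0: f6 6a af 02 fb 53 78 d1
  t1: 24 fb a2 53 d4 78 0f d1
  t2: 12 d4 8b 78 73 0f c0 d1
  t3: d1 c0 0f 73 78 8b d4 12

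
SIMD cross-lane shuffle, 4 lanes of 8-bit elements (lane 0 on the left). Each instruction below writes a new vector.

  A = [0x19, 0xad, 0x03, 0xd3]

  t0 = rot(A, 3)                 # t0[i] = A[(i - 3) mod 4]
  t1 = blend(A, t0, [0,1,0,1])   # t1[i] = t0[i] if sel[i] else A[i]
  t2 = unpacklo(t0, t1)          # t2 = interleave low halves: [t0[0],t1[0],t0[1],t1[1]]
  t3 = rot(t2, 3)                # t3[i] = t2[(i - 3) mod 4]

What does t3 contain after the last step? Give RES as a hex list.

RES = [0x19, 0x03, 0x03, 0xad]

→ t0 |ad|03|d3|19|
→ t1 |19|03|03|19|
→ t2 |ad|19|03|03|
→ t3 |19|03|03|ad|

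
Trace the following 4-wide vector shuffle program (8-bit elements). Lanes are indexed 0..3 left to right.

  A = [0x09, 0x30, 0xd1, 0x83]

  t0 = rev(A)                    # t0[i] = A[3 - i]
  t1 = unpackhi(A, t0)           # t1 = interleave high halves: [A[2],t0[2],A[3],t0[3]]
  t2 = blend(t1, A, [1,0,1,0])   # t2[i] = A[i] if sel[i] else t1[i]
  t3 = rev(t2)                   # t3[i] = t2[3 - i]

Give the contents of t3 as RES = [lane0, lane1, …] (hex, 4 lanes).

  t0: 83 d1 30 09
  t1: d1 30 83 09
  t2: 09 30 d1 09
  t3: 09 d1 30 09

RES = [0x09, 0xd1, 0x30, 0x09]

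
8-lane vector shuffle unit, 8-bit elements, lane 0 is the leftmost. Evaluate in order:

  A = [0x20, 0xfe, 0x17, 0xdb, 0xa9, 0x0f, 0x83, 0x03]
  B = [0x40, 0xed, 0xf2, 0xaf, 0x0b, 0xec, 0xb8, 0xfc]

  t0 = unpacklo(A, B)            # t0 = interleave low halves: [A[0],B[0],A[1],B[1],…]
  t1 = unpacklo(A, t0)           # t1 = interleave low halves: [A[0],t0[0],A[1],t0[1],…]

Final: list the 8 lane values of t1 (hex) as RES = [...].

  t0: 20 40 fe ed 17 f2 db af
  t1: 20 20 fe 40 17 fe db ed

RES = [ 0x20  0x20  0xfe  0x40  0x17  0xfe  0xdb  0xed ]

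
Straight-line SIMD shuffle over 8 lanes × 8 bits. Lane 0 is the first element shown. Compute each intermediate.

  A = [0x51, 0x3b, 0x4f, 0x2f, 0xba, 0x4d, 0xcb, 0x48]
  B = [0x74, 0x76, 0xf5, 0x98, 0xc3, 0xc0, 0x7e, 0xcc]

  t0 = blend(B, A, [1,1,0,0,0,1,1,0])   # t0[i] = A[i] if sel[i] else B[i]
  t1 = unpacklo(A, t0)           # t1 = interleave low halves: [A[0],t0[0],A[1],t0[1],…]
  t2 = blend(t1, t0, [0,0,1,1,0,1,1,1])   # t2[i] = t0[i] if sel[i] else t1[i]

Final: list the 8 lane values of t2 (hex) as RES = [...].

t0 = [0x51, 0x3b, 0xf5, 0x98, 0xc3, 0x4d, 0xcb, 0xcc]
t1 = [0x51, 0x51, 0x3b, 0x3b, 0x4f, 0xf5, 0x2f, 0x98]
t2 = [0x51, 0x51, 0xf5, 0x98, 0x4f, 0x4d, 0xcb, 0xcc]

RES = [0x51, 0x51, 0xf5, 0x98, 0x4f, 0x4d, 0xcb, 0xcc]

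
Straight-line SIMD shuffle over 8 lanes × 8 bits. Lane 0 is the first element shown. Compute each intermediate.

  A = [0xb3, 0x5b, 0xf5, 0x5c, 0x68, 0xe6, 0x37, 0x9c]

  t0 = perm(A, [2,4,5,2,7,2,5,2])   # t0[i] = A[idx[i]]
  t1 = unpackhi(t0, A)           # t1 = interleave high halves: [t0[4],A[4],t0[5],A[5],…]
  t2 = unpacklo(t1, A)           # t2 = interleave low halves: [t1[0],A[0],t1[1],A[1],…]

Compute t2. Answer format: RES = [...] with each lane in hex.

t0 = [0xf5, 0x68, 0xe6, 0xf5, 0x9c, 0xf5, 0xe6, 0xf5]
t1 = [0x9c, 0x68, 0xf5, 0xe6, 0xe6, 0x37, 0xf5, 0x9c]
t2 = [0x9c, 0xb3, 0x68, 0x5b, 0xf5, 0xf5, 0xe6, 0x5c]

RES = [ 0x9c  0xb3  0x68  0x5b  0xf5  0xf5  0xe6  0x5c ]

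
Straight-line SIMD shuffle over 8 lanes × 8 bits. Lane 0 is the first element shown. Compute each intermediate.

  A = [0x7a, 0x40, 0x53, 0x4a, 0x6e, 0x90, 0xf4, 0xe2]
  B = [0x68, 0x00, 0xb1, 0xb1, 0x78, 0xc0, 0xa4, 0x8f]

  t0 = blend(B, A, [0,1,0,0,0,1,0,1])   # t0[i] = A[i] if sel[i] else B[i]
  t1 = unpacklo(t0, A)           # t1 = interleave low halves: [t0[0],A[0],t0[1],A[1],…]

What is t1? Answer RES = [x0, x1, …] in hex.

t0 = [0x68, 0x40, 0xb1, 0xb1, 0x78, 0x90, 0xa4, 0xe2]
t1 = [0x68, 0x7a, 0x40, 0x40, 0xb1, 0x53, 0xb1, 0x4a]

RES = [ 0x68  0x7a  0x40  0x40  0xb1  0x53  0xb1  0x4a ]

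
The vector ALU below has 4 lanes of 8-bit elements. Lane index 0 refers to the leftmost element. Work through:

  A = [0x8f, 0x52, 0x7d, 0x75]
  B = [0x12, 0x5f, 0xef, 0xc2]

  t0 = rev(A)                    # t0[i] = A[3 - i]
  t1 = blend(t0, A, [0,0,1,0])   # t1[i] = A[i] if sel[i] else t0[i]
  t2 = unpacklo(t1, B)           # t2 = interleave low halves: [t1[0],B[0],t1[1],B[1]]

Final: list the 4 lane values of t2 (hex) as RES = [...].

RES = [0x75, 0x12, 0x7d, 0x5f]

  t0: 75 7d 52 8f
  t1: 75 7d 7d 8f
  t2: 75 12 7d 5f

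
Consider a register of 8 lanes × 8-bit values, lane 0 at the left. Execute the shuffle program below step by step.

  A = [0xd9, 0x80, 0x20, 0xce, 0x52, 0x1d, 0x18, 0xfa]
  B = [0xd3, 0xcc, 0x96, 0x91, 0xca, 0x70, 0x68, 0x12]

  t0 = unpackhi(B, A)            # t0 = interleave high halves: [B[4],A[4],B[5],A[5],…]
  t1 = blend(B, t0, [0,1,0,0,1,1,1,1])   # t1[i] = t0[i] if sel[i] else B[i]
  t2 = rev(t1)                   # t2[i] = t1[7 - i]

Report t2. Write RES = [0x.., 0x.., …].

  t0: ca 52 70 1d 68 18 12 fa
  t1: d3 52 96 91 68 18 12 fa
  t2: fa 12 18 68 91 96 52 d3

RES = [ 0xfa  0x12  0x18  0x68  0x91  0x96  0x52  0xd3 ]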